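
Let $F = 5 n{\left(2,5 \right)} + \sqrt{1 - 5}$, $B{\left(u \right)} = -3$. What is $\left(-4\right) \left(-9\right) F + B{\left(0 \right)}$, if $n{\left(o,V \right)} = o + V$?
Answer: $1257 + 72 i \approx 1257.0 + 72.0 i$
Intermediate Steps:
$n{\left(o,V \right)} = V + o$
$F = 35 + 2 i$ ($F = 5 \left(5 + 2\right) + \sqrt{1 - 5} = 5 \cdot 7 + \sqrt{-4} = 35 + 2 i \approx 35.0 + 2.0 i$)
$\left(-4\right) \left(-9\right) F + B{\left(0 \right)} = \left(-4\right) \left(-9\right) \left(35 + 2 i\right) - 3 = 36 \left(35 + 2 i\right) - 3 = \left(1260 + 72 i\right) - 3 = 1257 + 72 i$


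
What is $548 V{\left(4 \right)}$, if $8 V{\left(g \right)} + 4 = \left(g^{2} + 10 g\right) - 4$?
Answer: $3288$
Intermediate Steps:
$V{\left(g \right)} = -1 + \frac{g^{2}}{8} + \frac{5 g}{4}$ ($V{\left(g \right)} = - \frac{1}{2} + \frac{\left(g^{2} + 10 g\right) - 4}{8} = - \frac{1}{2} + \frac{-4 + g^{2} + 10 g}{8} = - \frac{1}{2} + \left(- \frac{1}{2} + \frac{g^{2}}{8} + \frac{5 g}{4}\right) = -1 + \frac{g^{2}}{8} + \frac{5 g}{4}$)
$548 V{\left(4 \right)} = 548 \left(-1 + \frac{4^{2}}{8} + \frac{5}{4} \cdot 4\right) = 548 \left(-1 + \frac{1}{8} \cdot 16 + 5\right) = 548 \left(-1 + 2 + 5\right) = 548 \cdot 6 = 3288$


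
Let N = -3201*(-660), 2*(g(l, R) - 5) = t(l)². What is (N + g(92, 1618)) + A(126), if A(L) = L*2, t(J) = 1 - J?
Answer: 4234115/2 ≈ 2.1171e+6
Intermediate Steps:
A(L) = 2*L
g(l, R) = 5 + (1 - l)²/2
N = 2112660
(N + g(92, 1618)) + A(126) = (2112660 + (5 + (-1 + 92)²/2)) + 2*126 = (2112660 + (5 + (½)*91²)) + 252 = (2112660 + (5 + (½)*8281)) + 252 = (2112660 + (5 + 8281/2)) + 252 = (2112660 + 8291/2) + 252 = 4233611/2 + 252 = 4234115/2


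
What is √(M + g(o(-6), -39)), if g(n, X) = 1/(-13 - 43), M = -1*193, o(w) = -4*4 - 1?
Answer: 3*I*√16814/28 ≈ 13.893*I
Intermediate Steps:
o(w) = -17 (o(w) = -16 - 1 = -17)
M = -193
g(n, X) = -1/56 (g(n, X) = 1/(-56) = -1/56)
√(M + g(o(-6), -39)) = √(-193 - 1/56) = √(-10809/56) = 3*I*√16814/28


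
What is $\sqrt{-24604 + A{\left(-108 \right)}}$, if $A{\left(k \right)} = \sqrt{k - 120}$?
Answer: $\sqrt{-24604 + 2 i \sqrt{57}} \approx 0.0481 + 156.86 i$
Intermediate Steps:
$A{\left(k \right)} = \sqrt{-120 + k}$
$\sqrt{-24604 + A{\left(-108 \right)}} = \sqrt{-24604 + \sqrt{-120 - 108}} = \sqrt{-24604 + \sqrt{-228}} = \sqrt{-24604 + 2 i \sqrt{57}}$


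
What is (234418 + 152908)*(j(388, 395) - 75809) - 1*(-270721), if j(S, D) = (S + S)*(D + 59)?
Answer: 107093973091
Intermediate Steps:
j(S, D) = 2*S*(59 + D) (j(S, D) = (2*S)*(59 + D) = 2*S*(59 + D))
(234418 + 152908)*(j(388, 395) - 75809) - 1*(-270721) = (234418 + 152908)*(2*388*(59 + 395) - 75809) - 1*(-270721) = 387326*(2*388*454 - 75809) + 270721 = 387326*(352304 - 75809) + 270721 = 387326*276495 + 270721 = 107093702370 + 270721 = 107093973091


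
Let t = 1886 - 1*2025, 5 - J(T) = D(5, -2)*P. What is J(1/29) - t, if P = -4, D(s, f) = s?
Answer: 164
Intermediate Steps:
J(T) = 25 (J(T) = 5 - 5*(-4) = 5 - 1*(-20) = 5 + 20 = 25)
t = -139 (t = 1886 - 2025 = -139)
J(1/29) - t = 25 - 1*(-139) = 25 + 139 = 164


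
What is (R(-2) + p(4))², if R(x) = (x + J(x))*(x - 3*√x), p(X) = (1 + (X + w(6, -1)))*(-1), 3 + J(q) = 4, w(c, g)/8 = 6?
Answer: 2583 - 306*I*√2 ≈ 2583.0 - 432.75*I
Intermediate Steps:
w(c, g) = 48 (w(c, g) = 8*6 = 48)
J(q) = 1 (J(q) = -3 + 4 = 1)
p(X) = -49 - X (p(X) = (1 + (X + 48))*(-1) = (1 + (48 + X))*(-1) = (49 + X)*(-1) = -49 - X)
R(x) = (1 + x)*(x - 3*√x) (R(x) = (x + 1)*(x - 3*√x) = (1 + x)*(x - 3*√x))
(R(-2) + p(4))² = ((-2 + (-2)² - 3*I*√2 - (-6)*I*√2) + (-49 - 1*4))² = ((-2 + 4 - 3*I*√2 - (-6)*I*√2) + (-49 - 4))² = ((-2 + 4 - 3*I*√2 + 6*I*√2) - 53)² = ((2 + 3*I*√2) - 53)² = (-51 + 3*I*√2)²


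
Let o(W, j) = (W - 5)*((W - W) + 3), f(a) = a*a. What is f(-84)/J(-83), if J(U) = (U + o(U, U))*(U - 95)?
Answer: 3528/30883 ≈ 0.11424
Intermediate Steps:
f(a) = a²
o(W, j) = -15 + 3*W (o(W, j) = (-5 + W)*(0 + 3) = (-5 + W)*3 = -15 + 3*W)
J(U) = (-95 + U)*(-15 + 4*U) (J(U) = (U + (-15 + 3*U))*(U - 95) = (-15 + 4*U)*(-95 + U) = (-95 + U)*(-15 + 4*U))
f(-84)/J(-83) = (-84)²/(1425 - 395*(-83) + 4*(-83)²) = 7056/(1425 + 32785 + 4*6889) = 7056/(1425 + 32785 + 27556) = 7056/61766 = 7056*(1/61766) = 3528/30883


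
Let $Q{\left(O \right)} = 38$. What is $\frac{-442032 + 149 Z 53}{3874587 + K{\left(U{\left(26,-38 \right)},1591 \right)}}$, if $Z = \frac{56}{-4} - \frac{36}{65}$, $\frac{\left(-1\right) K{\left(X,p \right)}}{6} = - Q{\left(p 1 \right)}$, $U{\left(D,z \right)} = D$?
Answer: $- \frac{5171806}{35980425} \approx -0.14374$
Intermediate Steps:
$K{\left(X,p \right)} = 228$ ($K{\left(X,p \right)} = - 6 \left(\left(-1\right) 38\right) = \left(-6\right) \left(-38\right) = 228$)
$Z = - \frac{946}{65}$ ($Z = 56 \left(- \frac{1}{4}\right) - \frac{36}{65} = -14 - \frac{36}{65} = - \frac{946}{65} \approx -14.554$)
$\frac{-442032 + 149 Z 53}{3874587 + K{\left(U{\left(26,-38 \right)},1591 \right)}} = \frac{-442032 + 149 \left(- \frac{946}{65}\right) 53}{3874587 + 228} = \frac{-442032 - \frac{7470562}{65}}{3874815} = \left(-442032 - \frac{7470562}{65}\right) \frac{1}{3874815} = \left(- \frac{36202642}{65}\right) \frac{1}{3874815} = - \frac{5171806}{35980425}$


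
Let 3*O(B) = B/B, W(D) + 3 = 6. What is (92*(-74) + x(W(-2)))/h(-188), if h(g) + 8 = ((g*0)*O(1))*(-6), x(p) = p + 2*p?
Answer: 6799/8 ≈ 849.88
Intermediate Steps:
W(D) = 3 (W(D) = -3 + 6 = 3)
x(p) = 3*p
O(B) = ⅓ (O(B) = (B/B)/3 = (⅓)*1 = ⅓)
h(g) = -8 (h(g) = -8 + ((g*0)*(⅓))*(-6) = -8 + (0*(⅓))*(-6) = -8 + 0*(-6) = -8 + 0 = -8)
(92*(-74) + x(W(-2)))/h(-188) = (92*(-74) + 3*3)/(-8) = (-6808 + 9)*(-⅛) = -6799*(-⅛) = 6799/8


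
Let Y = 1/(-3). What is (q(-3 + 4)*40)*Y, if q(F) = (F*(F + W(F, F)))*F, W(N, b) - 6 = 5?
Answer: -160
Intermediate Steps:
W(N, b) = 11 (W(N, b) = 6 + 5 = 11)
q(F) = F²*(11 + F) (q(F) = (F*(F + 11))*F = (F*(11 + F))*F = F²*(11 + F))
Y = -⅓ ≈ -0.33333
(q(-3 + 4)*40)*Y = (((-3 + 4)²*(11 + (-3 + 4)))*40)*(-⅓) = ((1²*(11 + 1))*40)*(-⅓) = ((1*12)*40)*(-⅓) = (12*40)*(-⅓) = 480*(-⅓) = -160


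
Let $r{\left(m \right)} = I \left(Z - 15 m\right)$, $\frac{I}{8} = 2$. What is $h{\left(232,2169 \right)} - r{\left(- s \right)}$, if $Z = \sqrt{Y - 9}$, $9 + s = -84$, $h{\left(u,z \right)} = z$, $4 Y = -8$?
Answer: $24489 - 16 i \sqrt{11} \approx 24489.0 - 53.066 i$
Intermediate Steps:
$Y = -2$ ($Y = \frac{1}{4} \left(-8\right) = -2$)
$s = -93$ ($s = -9 - 84 = -93$)
$Z = i \sqrt{11}$ ($Z = \sqrt{-2 - 9} = \sqrt{-11} = i \sqrt{11} \approx 3.3166 i$)
$I = 16$ ($I = 8 \cdot 2 = 16$)
$r{\left(m \right)} = - 240 m + 16 i \sqrt{11}$ ($r{\left(m \right)} = 16 \left(i \sqrt{11} - 15 m\right) = 16 \left(- 15 m + i \sqrt{11}\right) = - 240 m + 16 i \sqrt{11}$)
$h{\left(232,2169 \right)} - r{\left(- s \right)} = 2169 - \left(- 240 \left(\left(-1\right) \left(-93\right)\right) + 16 i \sqrt{11}\right) = 2169 - \left(\left(-240\right) 93 + 16 i \sqrt{11}\right) = 2169 - \left(-22320 + 16 i \sqrt{11}\right) = 2169 + \left(22320 - 16 i \sqrt{11}\right) = 24489 - 16 i \sqrt{11}$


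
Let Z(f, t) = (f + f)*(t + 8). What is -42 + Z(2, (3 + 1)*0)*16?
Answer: 470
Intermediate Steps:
Z(f, t) = 2*f*(8 + t) (Z(f, t) = (2*f)*(8 + t) = 2*f*(8 + t))
-42 + Z(2, (3 + 1)*0)*16 = -42 + (2*2*(8 + (3 + 1)*0))*16 = -42 + (2*2*(8 + 4*0))*16 = -42 + (2*2*(8 + 0))*16 = -42 + (2*2*8)*16 = -42 + 32*16 = -42 + 512 = 470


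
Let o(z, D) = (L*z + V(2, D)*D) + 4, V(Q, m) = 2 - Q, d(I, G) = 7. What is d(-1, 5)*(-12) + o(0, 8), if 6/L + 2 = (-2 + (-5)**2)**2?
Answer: -80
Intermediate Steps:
L = 6/527 (L = 6/(-2 + (-2 + (-5)**2)**2) = 6/(-2 + (-2 + 25)**2) = 6/(-2 + 23**2) = 6/(-2 + 529) = 6/527 ≈ 0.011385)
o(z, D) = 4 + 6*z/527 (o(z, D) = (6*z/527 + (2 - 1*2)*D) + 4 = (6*z/527 + (2 - 2)*D) + 4 = (6*z/527 + 0*D) + 4 = (6*z/527 + 0) + 4 = 6*z/527 + 4 = 4 + 6*z/527)
d(-1, 5)*(-12) + o(0, 8) = 7*(-12) + (4 + (6/527)*0) = -84 + (4 + 0) = -84 + 4 = -80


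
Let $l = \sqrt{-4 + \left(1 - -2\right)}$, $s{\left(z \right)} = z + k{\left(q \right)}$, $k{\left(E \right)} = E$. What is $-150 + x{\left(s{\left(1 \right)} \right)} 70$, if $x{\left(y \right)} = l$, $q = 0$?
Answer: $-150 + 70 i \approx -150.0 + 70.0 i$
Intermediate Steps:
$s{\left(z \right)} = z$ ($s{\left(z \right)} = z + 0 = z$)
$l = i$ ($l = \sqrt{-4 + \left(1 + 2\right)} = \sqrt{-4 + 3} = \sqrt{-1} = i \approx 1.0 i$)
$x{\left(y \right)} = i$
$-150 + x{\left(s{\left(1 \right)} \right)} 70 = -150 + i 70 = -150 + 70 i$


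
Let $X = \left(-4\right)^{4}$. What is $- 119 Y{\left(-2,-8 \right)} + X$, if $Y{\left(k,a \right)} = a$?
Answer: $1208$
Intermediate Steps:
$X = 256$
$- 119 Y{\left(-2,-8 \right)} + X = \left(-119\right) \left(-8\right) + 256 = 952 + 256 = 1208$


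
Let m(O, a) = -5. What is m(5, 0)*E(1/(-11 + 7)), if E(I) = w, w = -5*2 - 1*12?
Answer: 110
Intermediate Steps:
w = -22 (w = -10 - 12 = -22)
E(I) = -22
m(5, 0)*E(1/(-11 + 7)) = -5*(-22) = 110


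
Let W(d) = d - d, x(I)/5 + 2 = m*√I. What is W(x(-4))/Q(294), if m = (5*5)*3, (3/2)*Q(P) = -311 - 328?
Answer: 0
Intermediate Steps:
Q(P) = -426 (Q(P) = 2*(-311 - 328)/3 = (⅔)*(-639) = -426)
m = 75 (m = 25*3 = 75)
x(I) = -10 + 375*√I (x(I) = -10 + 5*(75*√I) = -10 + 375*√I)
W(d) = 0
W(x(-4))/Q(294) = 0/(-426) = 0*(-1/426) = 0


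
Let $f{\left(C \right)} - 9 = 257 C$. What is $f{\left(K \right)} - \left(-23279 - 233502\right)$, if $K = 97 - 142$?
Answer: $245225$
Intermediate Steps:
$K = -45$
$f{\left(C \right)} = 9 + 257 C$
$f{\left(K \right)} - \left(-23279 - 233502\right) = \left(9 + 257 \left(-45\right)\right) - \left(-23279 - 233502\right) = \left(9 - 11565\right) - \left(-23279 - 233502\right) = -11556 - -256781 = -11556 + 256781 = 245225$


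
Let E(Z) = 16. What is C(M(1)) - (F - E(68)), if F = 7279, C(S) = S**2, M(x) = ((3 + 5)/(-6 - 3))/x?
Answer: -588239/81 ≈ -7262.2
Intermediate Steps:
M(x) = -8/(9*x) (M(x) = (8/(-9))/x = (8*(-1/9))/x = -8/(9*x))
C(M(1)) - (F - E(68)) = (-8/9/1)**2 - (7279 - 1*16) = (-8/9*1)**2 - (7279 - 16) = (-8/9)**2 - 1*7263 = 64/81 - 7263 = -588239/81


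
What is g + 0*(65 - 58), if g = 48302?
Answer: 48302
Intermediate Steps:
g + 0*(65 - 58) = 48302 + 0*(65 - 58) = 48302 + 0*7 = 48302 + 0 = 48302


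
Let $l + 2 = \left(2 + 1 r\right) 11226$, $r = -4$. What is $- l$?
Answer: $22454$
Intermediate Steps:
$l = -22454$ ($l = -2 + \left(2 + 1 \left(-4\right)\right) 11226 = -2 + \left(2 - 4\right) 11226 = -2 - 22452 = -22454$)
$- l = \left(-1\right) \left(-22454\right) = 22454$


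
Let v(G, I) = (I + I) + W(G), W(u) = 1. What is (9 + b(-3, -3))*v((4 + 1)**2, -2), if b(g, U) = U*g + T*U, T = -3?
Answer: -81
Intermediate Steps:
v(G, I) = 1 + 2*I (v(G, I) = (I + I) + 1 = 2*I + 1 = 1 + 2*I)
b(g, U) = -3*U + U*g (b(g, U) = U*g - 3*U = -3*U + U*g)
(9 + b(-3, -3))*v((4 + 1)**2, -2) = (9 - 3*(-3 - 3))*(1 + 2*(-2)) = (9 - 3*(-6))*(1 - 4) = (9 + 18)*(-3) = 27*(-3) = -81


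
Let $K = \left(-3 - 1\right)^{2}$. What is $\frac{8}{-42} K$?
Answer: $- \frac{64}{21} \approx -3.0476$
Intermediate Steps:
$K = 16$ ($K = \left(-4\right)^{2} = 16$)
$\frac{8}{-42} K = \frac{8}{-42} \cdot 16 = 8 \left(- \frac{1}{42}\right) 16 = \left(- \frac{4}{21}\right) 16 = - \frac{64}{21}$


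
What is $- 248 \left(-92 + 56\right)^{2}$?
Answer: $-321408$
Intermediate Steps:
$- 248 \left(-92 + 56\right)^{2} = - 248 \left(-36\right)^{2} = \left(-248\right) 1296 = -321408$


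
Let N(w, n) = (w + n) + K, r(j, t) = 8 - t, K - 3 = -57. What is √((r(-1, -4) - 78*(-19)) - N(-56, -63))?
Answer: √1667 ≈ 40.829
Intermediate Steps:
K = -54 (K = 3 - 57 = -54)
N(w, n) = -54 + n + w (N(w, n) = (w + n) - 54 = (n + w) - 54 = -54 + n + w)
√((r(-1, -4) - 78*(-19)) - N(-56, -63)) = √(((8 - 1*(-4)) - 78*(-19)) - (-54 - 63 - 56)) = √(((8 + 4) + 1482) - 1*(-173)) = √((12 + 1482) + 173) = √(1494 + 173) = √1667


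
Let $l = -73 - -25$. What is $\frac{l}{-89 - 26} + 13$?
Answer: $\frac{1543}{115} \approx 13.417$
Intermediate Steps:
$l = -48$ ($l = -73 + 25 = -48$)
$\frac{l}{-89 - 26} + 13 = - \frac{48}{-89 - 26} + 13 = - \frac{48}{-115} + 13 = \left(-48\right) \left(- \frac{1}{115}\right) + 13 = \frac{48}{115} + 13 = \frac{1543}{115}$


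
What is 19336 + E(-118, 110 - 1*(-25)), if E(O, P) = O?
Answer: 19218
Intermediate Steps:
19336 + E(-118, 110 - 1*(-25)) = 19336 - 118 = 19218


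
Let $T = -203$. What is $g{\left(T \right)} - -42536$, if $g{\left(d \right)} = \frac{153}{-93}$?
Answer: $\frac{1318565}{31} \approx 42534.0$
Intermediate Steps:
$g{\left(d \right)} = - \frac{51}{31}$ ($g{\left(d \right)} = 153 \left(- \frac{1}{93}\right) = - \frac{51}{31}$)
$g{\left(T \right)} - -42536 = - \frac{51}{31} - -42536 = - \frac{51}{31} + 42536 = \frac{1318565}{31}$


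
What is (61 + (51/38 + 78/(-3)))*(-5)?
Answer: -6905/38 ≈ -181.71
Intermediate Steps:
(61 + (51/38 + 78/(-3)))*(-5) = (61 + (51*(1/38) + 78*(-⅓)))*(-5) = (61 + (51/38 - 26))*(-5) = (61 - 937/38)*(-5) = (1381/38)*(-5) = -6905/38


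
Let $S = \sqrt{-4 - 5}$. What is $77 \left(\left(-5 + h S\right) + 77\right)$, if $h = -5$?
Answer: $5544 - 1155 i \approx 5544.0 - 1155.0 i$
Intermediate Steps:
$S = 3 i$ ($S = \sqrt{-9} = 3 i \approx 3.0 i$)
$77 \left(\left(-5 + h S\right) + 77\right) = 77 \left(\left(-5 - 5 \cdot 3 i\right) + 77\right) = 77 \left(\left(-5 - 15 i\right) + 77\right) = 77 \left(72 - 15 i\right) = 5544 - 1155 i$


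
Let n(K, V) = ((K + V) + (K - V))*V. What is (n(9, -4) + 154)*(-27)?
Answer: -2214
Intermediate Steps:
n(K, V) = 2*K*V (n(K, V) = (2*K)*V = 2*K*V)
(n(9, -4) + 154)*(-27) = (2*9*(-4) + 154)*(-27) = (-72 + 154)*(-27) = 82*(-27) = -2214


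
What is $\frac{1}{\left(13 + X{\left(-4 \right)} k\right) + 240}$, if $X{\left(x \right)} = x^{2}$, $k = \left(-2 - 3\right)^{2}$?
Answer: $\frac{1}{653} \approx 0.0015314$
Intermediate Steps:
$k = 25$ ($k = \left(-5\right)^{2} = 25$)
$\frac{1}{\left(13 + X{\left(-4 \right)} k\right) + 240} = \frac{1}{\left(13 + \left(-4\right)^{2} \cdot 25\right) + 240} = \frac{1}{\left(13 + 16 \cdot 25\right) + 240} = \frac{1}{\left(13 + 400\right) + 240} = \frac{1}{413 + 240} = \frac{1}{653}$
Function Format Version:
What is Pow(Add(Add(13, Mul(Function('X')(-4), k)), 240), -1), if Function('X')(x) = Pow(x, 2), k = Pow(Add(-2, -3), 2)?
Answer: Rational(1, 653) ≈ 0.0015314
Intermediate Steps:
k = 25 (k = Pow(-5, 2) = 25)
Pow(Add(Add(13, Mul(Function('X')(-4), k)), 240), -1) = Pow(Add(Add(13, Mul(Pow(-4, 2), 25)), 240), -1) = Pow(Add(Add(13, Mul(16, 25)), 240), -1) = Pow(Add(Add(13, 400), 240), -1) = Pow(Add(413, 240), -1) = Pow(653, -1) = Rational(1, 653)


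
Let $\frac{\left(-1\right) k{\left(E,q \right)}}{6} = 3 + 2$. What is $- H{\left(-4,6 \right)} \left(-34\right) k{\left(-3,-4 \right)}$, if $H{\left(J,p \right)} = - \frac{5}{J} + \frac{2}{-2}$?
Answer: $-255$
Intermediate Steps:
$k{\left(E,q \right)} = -30$ ($k{\left(E,q \right)} = - 6 \left(3 + 2\right) = \left(-6\right) 5 = -30$)
$H{\left(J,p \right)} = -1 - \frac{5}{J}$ ($H{\left(J,p \right)} = - \frac{5}{J} + 2 \left(- \frac{1}{2}\right) = - \frac{5}{J} - 1 = -1 - \frac{5}{J}$)
$- H{\left(-4,6 \right)} \left(-34\right) k{\left(-3,-4 \right)} = - \frac{-5 - -4}{-4} \left(-34\right) \left(-30\right) = - \frac{\left(-1\right) \left(-5 + 4\right)}{4} \left(-34\right) \left(-30\right) = - \frac{\left(-1\right) \left(-1\right)}{4} \left(-34\right) \left(-30\right) = \left(-1\right) \frac{1}{4} \left(-34\right) \left(-30\right) = \left(- \frac{1}{4}\right) \left(-34\right) \left(-30\right) = \frac{17}{2} \left(-30\right) = -255$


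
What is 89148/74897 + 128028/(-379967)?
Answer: 24284385000/28458388399 ≈ 0.85333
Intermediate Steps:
89148/74897 + 128028/(-379967) = 89148*(1/74897) + 128028*(-1/379967) = 89148/74897 - 128028/379967 = 24284385000/28458388399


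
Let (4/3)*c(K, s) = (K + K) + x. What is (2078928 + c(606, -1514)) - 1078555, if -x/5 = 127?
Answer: 4003223/4 ≈ 1.0008e+6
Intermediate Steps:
x = -635 (x = -5*127 = -635)
c(K, s) = -1905/4 + 3*K/2 (c(K, s) = 3*((K + K) - 635)/4 = 3*(2*K - 635)/4 = 3*(-635 + 2*K)/4 = -1905/4 + 3*K/2)
(2078928 + c(606, -1514)) - 1078555 = (2078928 + (-1905/4 + (3/2)*606)) - 1078555 = (2078928 + (-1905/4 + 909)) - 1078555 = (2078928 + 1731/4) - 1078555 = 8317443/4 - 1078555 = 4003223/4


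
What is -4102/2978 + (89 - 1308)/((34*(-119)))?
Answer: -6483255/6024494 ≈ -1.0761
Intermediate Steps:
-4102/2978 + (89 - 1308)/((34*(-119))) = -4102*1/2978 - 1219/(-4046) = -2051/1489 - 1219*(-1/4046) = -2051/1489 + 1219/4046 = -6483255/6024494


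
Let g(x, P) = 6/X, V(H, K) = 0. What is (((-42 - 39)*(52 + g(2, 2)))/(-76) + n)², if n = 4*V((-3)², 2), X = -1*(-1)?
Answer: 5517801/1444 ≈ 3821.2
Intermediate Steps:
X = 1
g(x, P) = 6 (g(x, P) = 6/1 = 6*1 = 6)
n = 0 (n = 4*0 = 0)
(((-42 - 39)*(52 + g(2, 2)))/(-76) + n)² = (((-42 - 39)*(52 + 6))/(-76) + 0)² = (-81*58*(-1/76) + 0)² = (-4698*(-1/76) + 0)² = (2349/38 + 0)² = (2349/38)² = 5517801/1444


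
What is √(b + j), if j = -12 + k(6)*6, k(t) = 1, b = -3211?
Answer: I*√3217 ≈ 56.719*I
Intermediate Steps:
j = -6 (j = -12 + 1*6 = -12 + 6 = -6)
√(b + j) = √(-3211 - 6) = √(-3217) = I*√3217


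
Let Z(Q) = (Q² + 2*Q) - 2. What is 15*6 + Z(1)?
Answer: 91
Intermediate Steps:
Z(Q) = -2 + Q² + 2*Q
15*6 + Z(1) = 15*6 + (-2 + 1² + 2*1) = 90 + (-2 + 1 + 2) = 90 + 1 = 91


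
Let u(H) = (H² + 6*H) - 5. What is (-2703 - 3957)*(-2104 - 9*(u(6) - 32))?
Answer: 16110540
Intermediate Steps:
u(H) = -5 + H² + 6*H
(-2703 - 3957)*(-2104 - 9*(u(6) - 32)) = (-2703 - 3957)*(-2104 - 9*((-5 + 6² + 6*6) - 32)) = -6660*(-2104 - 9*((-5 + 36 + 36) - 32)) = -6660*(-2104 - 9*(67 - 32)) = -6660*(-2104 - 9*35) = -6660*(-2104 - 315) = -6660*(-2419) = 16110540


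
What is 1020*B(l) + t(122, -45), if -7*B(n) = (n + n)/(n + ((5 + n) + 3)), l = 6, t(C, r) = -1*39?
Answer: -885/7 ≈ -126.43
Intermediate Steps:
t(C, r) = -39
B(n) = -2*n/(7*(8 + 2*n)) (B(n) = -(n + n)/(7*(n + ((5 + n) + 3))) = -2*n/(7*(n + (8 + n))) = -2*n/(7*(8 + 2*n)))
1020*B(l) + t(122, -45) = 1020*(-1*6/(28 + 7*6)) - 39 = 1020*(-1*6/(28 + 42)) - 39 = 1020*(-1*6/70) - 39 = 1020*(-1*6*1/70) - 39 = 1020*(-3/35) - 39 = -612/7 - 39 = -885/7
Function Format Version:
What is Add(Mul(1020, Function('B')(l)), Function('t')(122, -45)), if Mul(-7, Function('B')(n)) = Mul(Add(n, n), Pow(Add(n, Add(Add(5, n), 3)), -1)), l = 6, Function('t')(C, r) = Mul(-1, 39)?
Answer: Rational(-885, 7) ≈ -126.43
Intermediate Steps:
Function('t')(C, r) = -39
Function('B')(n) = Mul(Rational(-2, 7), n, Pow(Add(8, Mul(2, n)), -1)) (Function('B')(n) = Mul(Rational(-1, 7), Mul(Add(n, n), Pow(Add(n, Add(Add(5, n), 3)), -1))) = Mul(Rational(-1, 7), Mul(Mul(2, n), Pow(Add(n, Add(8, n)), -1))) = Mul(Rational(-1, 7), Mul(Mul(2, n), Pow(Add(8, Mul(2, n)), -1))) = Mul(Rational(-1, 7), Mul(2, n, Pow(Add(8, Mul(2, n)), -1))) = Mul(Rational(-2, 7), n, Pow(Add(8, Mul(2, n)), -1)))
Add(Mul(1020, Function('B')(l)), Function('t')(122, -45)) = Add(Mul(1020, Mul(-1, 6, Pow(Add(28, Mul(7, 6)), -1))), -39) = Add(Mul(1020, Mul(-1, 6, Pow(Add(28, 42), -1))), -39) = Add(Mul(1020, Mul(-1, 6, Pow(70, -1))), -39) = Add(Mul(1020, Mul(-1, 6, Rational(1, 70))), -39) = Add(Mul(1020, Rational(-3, 35)), -39) = Add(Rational(-612, 7), -39) = Rational(-885, 7)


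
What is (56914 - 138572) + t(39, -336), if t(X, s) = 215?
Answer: -81443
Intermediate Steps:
(56914 - 138572) + t(39, -336) = (56914 - 138572) + 215 = -81658 + 215 = -81443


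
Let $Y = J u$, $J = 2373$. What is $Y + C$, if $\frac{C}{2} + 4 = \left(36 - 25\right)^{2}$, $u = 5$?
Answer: $12099$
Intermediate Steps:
$C = 234$ ($C = -8 + 2 \left(36 - 25\right)^{2} = -8 + 2 \cdot 11^{2} = -8 + 2 \cdot 121 = -8 + 242 = 234$)
$Y = 11865$ ($Y = 2373 \cdot 5 = 11865$)
$Y + C = 11865 + 234 = 12099$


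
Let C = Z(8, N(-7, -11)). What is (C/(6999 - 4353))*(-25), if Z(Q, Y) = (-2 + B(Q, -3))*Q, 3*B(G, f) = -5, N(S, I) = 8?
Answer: 1100/3969 ≈ 0.27715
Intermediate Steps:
B(G, f) = -5/3 (B(G, f) = (⅓)*(-5) = -5/3)
Z(Q, Y) = -11*Q/3 (Z(Q, Y) = (-2 - 5/3)*Q = -11*Q/3)
C = -88/3 (C = -11/3*8 = -88/3 ≈ -29.333)
(C/(6999 - 4353))*(-25) = -88/(3*(6999 - 4353))*(-25) = -88/3/2646*(-25) = -88/3*1/2646*(-25) = -44/3969*(-25) = 1100/3969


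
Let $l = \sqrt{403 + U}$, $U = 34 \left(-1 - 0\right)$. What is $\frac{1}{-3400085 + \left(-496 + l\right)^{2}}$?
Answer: $- \frac{788425}{2486365142596} + \frac{186 \sqrt{41}}{621591285649} \approx -3.1518 \cdot 10^{-7}$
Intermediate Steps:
$U = -34$ ($U = 34 \left(-1 + 0\right) = 34 \left(-1\right) = -34$)
$l = 3 \sqrt{41}$ ($l = \sqrt{403 - 34} = \sqrt{369} = 3 \sqrt{41} \approx 19.209$)
$\frac{1}{-3400085 + \left(-496 + l\right)^{2}} = \frac{1}{-3400085 + \left(-496 + 3 \sqrt{41}\right)^{2}}$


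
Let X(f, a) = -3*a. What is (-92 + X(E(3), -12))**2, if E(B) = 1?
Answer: 3136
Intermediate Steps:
(-92 + X(E(3), -12))**2 = (-92 - 3*(-12))**2 = (-92 + 36)**2 = (-56)**2 = 3136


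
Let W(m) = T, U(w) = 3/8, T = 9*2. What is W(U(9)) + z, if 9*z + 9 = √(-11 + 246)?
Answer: 17 + √235/9 ≈ 18.703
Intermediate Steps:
T = 18
U(w) = 3/8 (U(w) = 3*(⅛) = 3/8)
W(m) = 18
z = -1 + √235/9 (z = -1 + √(-11 + 246)/9 = -1 + √235/9 ≈ 0.70330)
W(U(9)) + z = 18 + (-1 + √235/9) = 17 + √235/9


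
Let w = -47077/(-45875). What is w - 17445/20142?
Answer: 49311853/308004750 ≈ 0.16010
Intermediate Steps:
w = 47077/45875 (w = -47077*(-1/45875) = 47077/45875 ≈ 1.0262)
w - 17445/20142 = 47077/45875 - 17445/20142 = 47077/45875 - 17445*1/20142 = 47077/45875 - 5815/6714 = 49311853/308004750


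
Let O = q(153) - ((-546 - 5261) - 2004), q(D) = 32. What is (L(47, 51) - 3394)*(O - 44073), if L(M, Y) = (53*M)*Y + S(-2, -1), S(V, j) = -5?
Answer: -4479549660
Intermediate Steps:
L(M, Y) = -5 + 53*M*Y (L(M, Y) = (53*M)*Y - 5 = 53*M*Y - 5 = -5 + 53*M*Y)
O = 7843 (O = 32 - ((-546 - 5261) - 2004) = 32 - (-5807 - 2004) = 32 - 1*(-7811) = 32 + 7811 = 7843)
(L(47, 51) - 3394)*(O - 44073) = ((-5 + 53*47*51) - 3394)*(7843 - 44073) = ((-5 + 127041) - 3394)*(-36230) = (127036 - 3394)*(-36230) = 123642*(-36230) = -4479549660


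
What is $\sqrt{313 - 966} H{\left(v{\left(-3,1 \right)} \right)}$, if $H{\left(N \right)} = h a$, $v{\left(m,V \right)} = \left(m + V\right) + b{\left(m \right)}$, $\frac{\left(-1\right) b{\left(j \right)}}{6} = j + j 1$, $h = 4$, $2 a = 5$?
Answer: $10 i \sqrt{653} \approx 255.54 i$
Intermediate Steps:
$a = \frac{5}{2}$ ($a = \frac{1}{2} \cdot 5 = \frac{5}{2} \approx 2.5$)
$b{\left(j \right)} = - 12 j$ ($b{\left(j \right)} = - 6 \left(j + j 1\right) = - 6 \left(j + j\right) = - 6 \cdot 2 j = - 12 j$)
$v{\left(m,V \right)} = V - 11 m$ ($v{\left(m,V \right)} = \left(m + V\right) - 12 m = \left(V + m\right) - 12 m = V - 11 m$)
$H{\left(N \right)} = 10$ ($H{\left(N \right)} = 4 \cdot \frac{5}{2} = 10$)
$\sqrt{313 - 966} H{\left(v{\left(-3,1 \right)} \right)} = \sqrt{313 - 966} \cdot 10 = \sqrt{-653} \cdot 10 = i \sqrt{653} \cdot 10 = 10 i \sqrt{653}$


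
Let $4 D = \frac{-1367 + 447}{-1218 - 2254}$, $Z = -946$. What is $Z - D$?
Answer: $- \frac{1642371}{1736} \approx -946.07$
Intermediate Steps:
$D = \frac{115}{1736}$ ($D = \frac{\left(-1367 + 447\right) \frac{1}{-1218 - 2254}}{4} = \frac{\left(-920\right) \frac{1}{-3472}}{4} = \frac{\left(-920\right) \left(- \frac{1}{3472}\right)}{4} = \frac{1}{4} \cdot \frac{115}{434} = \frac{115}{1736} \approx 0.066244$)
$Z - D = -946 - \frac{115}{1736} = - \frac{1642371}{1736}$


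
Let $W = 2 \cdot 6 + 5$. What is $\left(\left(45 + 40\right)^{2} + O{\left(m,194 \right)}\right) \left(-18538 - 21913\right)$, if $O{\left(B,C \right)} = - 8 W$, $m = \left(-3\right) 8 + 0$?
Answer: $-286757139$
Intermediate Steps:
$W = 17$ ($W = 12 + 5 = 17$)
$m = -24$ ($m = -24 + 0 = -24$)
$O{\left(B,C \right)} = -136$ ($O{\left(B,C \right)} = \left(-8\right) 17 = -136$)
$\left(\left(45 + 40\right)^{2} + O{\left(m,194 \right)}\right) \left(-18538 - 21913\right) = \left(\left(45 + 40\right)^{2} - 136\right) \left(-18538 - 21913\right) = \left(85^{2} - 136\right) \left(-40451\right) = \left(7225 - 136\right) \left(-40451\right) = 7089 \left(-40451\right) = -286757139$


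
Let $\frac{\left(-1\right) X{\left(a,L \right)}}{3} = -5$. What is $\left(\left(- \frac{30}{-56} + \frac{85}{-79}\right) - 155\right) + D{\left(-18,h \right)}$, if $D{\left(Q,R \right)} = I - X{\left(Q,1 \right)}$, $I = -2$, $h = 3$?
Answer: $- \frac{381659}{2212} \approx -172.54$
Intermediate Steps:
$X{\left(a,L \right)} = 15$ ($X{\left(a,L \right)} = \left(-3\right) \left(-5\right) = 15$)
$D{\left(Q,R \right)} = -17$ ($D{\left(Q,R \right)} = -2 - 15 = -17$)
$\left(\left(- \frac{30}{-56} + \frac{85}{-79}\right) - 155\right) + D{\left(-18,h \right)} = \left(\left(- \frac{30}{-56} + \frac{85}{-79}\right) - 155\right) - 17 = \left(\left(\left(-30\right) \left(- \frac{1}{56}\right) + 85 \left(- \frac{1}{79}\right)\right) - 155\right) - 17 = \left(\left(\frac{15}{28} - \frac{85}{79}\right) - 155\right) - 17 = \left(- \frac{1195}{2212} - 155\right) - 17 = - \frac{344055}{2212} - 17 = - \frac{381659}{2212}$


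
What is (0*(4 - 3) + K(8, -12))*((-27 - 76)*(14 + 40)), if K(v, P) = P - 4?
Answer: 88992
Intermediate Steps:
K(v, P) = -4 + P
(0*(4 - 3) + K(8, -12))*((-27 - 76)*(14 + 40)) = (0*(4 - 3) + (-4 - 12))*((-27 - 76)*(14 + 40)) = (0*1 - 16)*(-103*54) = (0 - 16)*(-5562) = -16*(-5562) = 88992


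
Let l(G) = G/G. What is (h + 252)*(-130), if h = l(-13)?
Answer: -32890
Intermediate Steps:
l(G) = 1
h = 1
(h + 252)*(-130) = (1 + 252)*(-130) = 253*(-130) = -32890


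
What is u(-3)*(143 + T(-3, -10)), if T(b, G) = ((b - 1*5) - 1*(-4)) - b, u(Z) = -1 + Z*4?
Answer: -1846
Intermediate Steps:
u(Z) = -1 + 4*Z
T(b, G) = -1 (T(b, G) = ((b - 5) + 4) - b = ((-5 + b) + 4) - b = (-1 + b) - b = -1)
u(-3)*(143 + T(-3, -10)) = (-1 + 4*(-3))*(143 - 1) = (-1 - 12)*142 = -13*142 = -1846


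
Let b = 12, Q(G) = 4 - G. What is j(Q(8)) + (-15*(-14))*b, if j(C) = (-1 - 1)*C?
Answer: 2528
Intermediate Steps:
j(C) = -2*C
j(Q(8)) + (-15*(-14))*b = -2*(4 - 1*8) - 15*(-14)*12 = -2*(4 - 8) + 210*12 = -2*(-4) + 2520 = 8 + 2520 = 2528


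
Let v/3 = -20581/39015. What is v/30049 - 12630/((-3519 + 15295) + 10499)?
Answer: -1462548547/2579195817 ≈ -0.56706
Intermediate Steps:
v = -20581/13005 (v = 3*(-20581/39015) = -20581/13005 ≈ -1.5825)
v/30049 - 12630/((-3519 + 15295) + 10499) = -20581/13005/30049 - 12630/((-3519 + 15295) + 10499) = -20581/13005*1/30049 - 12630/(11776 + 10499) = -20581/390787245 - 12630/22275 = -20581/390787245 - 12630*1/22275 = -20581/390787245 - 842/1485 = -1462548547/2579195817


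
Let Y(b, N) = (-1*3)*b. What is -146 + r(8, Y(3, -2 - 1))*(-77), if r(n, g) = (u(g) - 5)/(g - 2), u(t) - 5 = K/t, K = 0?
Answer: -146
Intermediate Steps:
u(t) = 5 (u(t) = 5 + 0/t = 5 + 0 = 5)
Y(b, N) = -3*b
r(n, g) = 0 (r(n, g) = (5 - 5)/(g - 2) = 0/(-2 + g) = 0)
-146 + r(8, Y(3, -2 - 1))*(-77) = -146 + 0*(-77) = -146 + 0 = -146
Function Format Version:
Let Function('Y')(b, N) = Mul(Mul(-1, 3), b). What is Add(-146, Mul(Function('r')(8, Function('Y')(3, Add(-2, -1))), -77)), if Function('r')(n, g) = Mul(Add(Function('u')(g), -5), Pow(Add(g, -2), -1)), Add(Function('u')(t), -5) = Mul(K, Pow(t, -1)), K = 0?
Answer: -146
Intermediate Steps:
Function('u')(t) = 5 (Function('u')(t) = Add(5, Mul(0, Pow(t, -1))) = Add(5, 0) = 5)
Function('Y')(b, N) = Mul(-3, b)
Function('r')(n, g) = 0 (Function('r')(n, g) = Mul(Add(5, -5), Pow(Add(g, -2), -1)) = Mul(0, Pow(Add(-2, g), -1)) = 0)
Add(-146, Mul(Function('r')(8, Function('Y')(3, Add(-2, -1))), -77)) = Add(-146, Mul(0, -77)) = Add(-146, 0) = -146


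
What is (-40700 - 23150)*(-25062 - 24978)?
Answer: 3195054000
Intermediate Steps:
(-40700 - 23150)*(-25062 - 24978) = -63850*(-50040) = 3195054000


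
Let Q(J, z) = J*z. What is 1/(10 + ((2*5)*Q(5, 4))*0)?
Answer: ⅒ ≈ 0.10000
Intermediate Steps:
1/(10 + ((2*5)*Q(5, 4))*0) = 1/(10 + ((2*5)*(5*4))*0) = 1/(10 + (10*20)*0) = 1/(10 + 200*0) = 1/(10 + 0) = 1/10 = ⅒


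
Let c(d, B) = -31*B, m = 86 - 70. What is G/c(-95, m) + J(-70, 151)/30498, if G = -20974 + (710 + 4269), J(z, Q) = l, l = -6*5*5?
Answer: 81290185/2521168 ≈ 32.243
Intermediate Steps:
l = -150 (l = -30*5 = -150)
J(z, Q) = -150
m = 16
G = -15995 (G = -20974 + 4979 = -15995)
G/c(-95, m) + J(-70, 151)/30498 = -15995/((-31*16)) - 150/30498 = -15995/(-496) - 150*1/30498 = -15995*(-1/496) - 25/5083 = 15995/496 - 25/5083 = 81290185/2521168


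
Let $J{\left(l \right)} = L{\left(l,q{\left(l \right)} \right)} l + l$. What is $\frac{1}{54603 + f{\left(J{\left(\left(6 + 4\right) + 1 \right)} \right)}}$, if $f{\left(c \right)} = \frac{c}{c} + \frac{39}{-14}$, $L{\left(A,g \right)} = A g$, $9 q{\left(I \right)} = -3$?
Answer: $\frac{14}{764417} \approx 1.8315 \cdot 10^{-5}$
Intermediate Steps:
$q{\left(I \right)} = - \frac{1}{3}$ ($q{\left(I \right)} = \frac{1}{9} \left(-3\right) = - \frac{1}{3}$)
$J{\left(l \right)} = l - \frac{l^{2}}{3}$ ($J{\left(l \right)} = l \left(- \frac{1}{3}\right) l + l = - \frac{l}{3} l + l = - \frac{l^{2}}{3} + l = l - \frac{l^{2}}{3}$)
$f{\left(c \right)} = - \frac{25}{14}$ ($f{\left(c \right)} = 1 + 39 \left(- \frac{1}{14}\right) = 1 - \frac{39}{14} = - \frac{25}{14}$)
$\frac{1}{54603 + f{\left(J{\left(\left(6 + 4\right) + 1 \right)} \right)}} = \frac{1}{54603 - \frac{25}{14}} = \frac{1}{\frac{764417}{14}} = \frac{14}{764417}$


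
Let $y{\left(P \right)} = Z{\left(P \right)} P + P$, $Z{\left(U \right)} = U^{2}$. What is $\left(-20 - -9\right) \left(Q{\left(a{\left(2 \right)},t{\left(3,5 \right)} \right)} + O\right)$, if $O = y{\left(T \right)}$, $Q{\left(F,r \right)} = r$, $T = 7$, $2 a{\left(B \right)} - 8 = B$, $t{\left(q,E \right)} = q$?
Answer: $-3883$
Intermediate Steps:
$a{\left(B \right)} = 4 + \frac{B}{2}$
$y{\left(P \right)} = P + P^{3}$ ($y{\left(P \right)} = P^{2} P + P = P^{3} + P = P + P^{3}$)
$O = 350$ ($O = 7 + 7^{3} = 7 + 343 = 350$)
$\left(-20 - -9\right) \left(Q{\left(a{\left(2 \right)},t{\left(3,5 \right)} \right)} + O\right) = \left(-20 - -9\right) \left(3 + 350\right) = \left(-20 + 9\right) 353 = \left(-11\right) 353 = -3883$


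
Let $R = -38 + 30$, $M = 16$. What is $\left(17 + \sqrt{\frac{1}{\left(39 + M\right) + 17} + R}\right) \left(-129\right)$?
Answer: $-2193 - \frac{215 i \sqrt{46}}{4} \approx -2193.0 - 364.55 i$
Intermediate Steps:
$R = -8$
$\left(17 + \sqrt{\frac{1}{\left(39 + M\right) + 17} + R}\right) \left(-129\right) = \left(17 + \sqrt{\frac{1}{\left(39 + 16\right) + 17} - 8}\right) \left(-129\right) = \left(17 + \sqrt{\frac{1}{55 + 17} - 8}\right) \left(-129\right) = \left(17 + \sqrt{\frac{1}{72} - 8}\right) \left(-129\right) = \left(17 + \sqrt{- \frac{575}{72}}\right) \left(-129\right) = \left(17 + \frac{5 i \sqrt{46}}{12}\right) \left(-129\right) = -2193 - \frac{215 i \sqrt{46}}{4}$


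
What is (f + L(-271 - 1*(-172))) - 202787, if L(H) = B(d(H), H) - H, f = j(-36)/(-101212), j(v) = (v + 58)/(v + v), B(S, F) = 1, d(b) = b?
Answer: -738516839173/3643632 ≈ -2.0269e+5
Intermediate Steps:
j(v) = (58 + v)/(2*v) (j(v) = (58 + v)/((2*v)) = (58 + v)*(1/(2*v)) = (58 + v)/(2*v))
f = 11/3643632 (f = ((1/2)*(58 - 36)/(-36))/(-101212) = ((1/2)*(-1/36)*22)*(-1/101212) = -11/36*(-1/101212) = 11/3643632 ≈ 3.0190e-6)
L(H) = 1 - H
(f + L(-271 - 1*(-172))) - 202787 = (11/3643632 + (1 - (-271 - 1*(-172)))) - 202787 = (11/3643632 + (1 - (-271 + 172))) - 202787 = (11/3643632 + (1 - 1*(-99))) - 202787 = (11/3643632 + (1 + 99)) - 202787 = (11/3643632 + 100) - 202787 = 364363211/3643632 - 202787 = -738516839173/3643632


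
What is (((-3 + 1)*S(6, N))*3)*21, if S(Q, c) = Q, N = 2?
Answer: -756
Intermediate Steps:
(((-3 + 1)*S(6, N))*3)*21 = (((-3 + 1)*6)*3)*21 = (-2*6*3)*21 = -12*3*21 = -36*21 = -756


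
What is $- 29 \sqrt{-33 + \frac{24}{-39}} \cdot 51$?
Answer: $- \frac{1479 i \sqrt{5681}}{13} \approx - 8575.1 i$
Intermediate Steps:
$- 29 \sqrt{-33 + \frac{24}{-39}} \cdot 51 = - 29 \sqrt{-33 + 24 \left(- \frac{1}{39}\right)} 51 = - 29 \sqrt{-33 - \frac{8}{13}} \cdot 51 = - 29 \sqrt{- \frac{437}{13}} \cdot 51 = - 29 \frac{i \sqrt{5681}}{13} \cdot 51 = - \frac{29 i \sqrt{5681}}{13} \cdot 51 = - \frac{1479 i \sqrt{5681}}{13}$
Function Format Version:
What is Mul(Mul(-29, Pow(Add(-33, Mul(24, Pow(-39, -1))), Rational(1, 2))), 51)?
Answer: Mul(Rational(-1479, 13), I, Pow(5681, Rational(1, 2))) ≈ Mul(-8575.1, I)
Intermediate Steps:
Mul(Mul(-29, Pow(Add(-33, Mul(24, Pow(-39, -1))), Rational(1, 2))), 51) = Mul(Mul(-29, Pow(Add(-33, Mul(24, Rational(-1, 39))), Rational(1, 2))), 51) = Mul(Mul(-29, Pow(Add(-33, Rational(-8, 13)), Rational(1, 2))), 51) = Mul(Mul(-29, Pow(Rational(-437, 13), Rational(1, 2))), 51) = Mul(Mul(-29, Mul(Rational(1, 13), I, Pow(5681, Rational(1, 2)))), 51) = Mul(Mul(Rational(-29, 13), I, Pow(5681, Rational(1, 2))), 51) = Mul(Rational(-1479, 13), I, Pow(5681, Rational(1, 2)))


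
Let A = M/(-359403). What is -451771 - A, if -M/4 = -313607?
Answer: -162366598285/359403 ≈ -4.5177e+5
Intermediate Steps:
M = 1254428 (M = -4*(-313607) = 1254428)
A = -1254428/359403 (A = 1254428/(-359403) = 1254428*(-1/359403) = -1254428/359403 ≈ -3.4903)
-451771 - A = -451771 - 1*(-1254428/359403) = -451771 + 1254428/359403 = -162366598285/359403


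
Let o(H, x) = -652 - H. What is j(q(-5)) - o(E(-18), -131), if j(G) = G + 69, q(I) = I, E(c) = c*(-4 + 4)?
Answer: 716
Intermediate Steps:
E(c) = 0 (E(c) = c*0 = 0)
j(G) = 69 + G
j(q(-5)) - o(E(-18), -131) = (69 - 5) - (-652 - 1*0) = 64 - (-652 + 0) = 64 - 1*(-652) = 64 + 652 = 716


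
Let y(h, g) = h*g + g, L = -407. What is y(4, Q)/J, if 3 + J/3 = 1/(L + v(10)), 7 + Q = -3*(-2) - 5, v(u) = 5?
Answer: 4020/1207 ≈ 3.3306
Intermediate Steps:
Q = -6 (Q = -7 + (-3*(-2) - 5) = -7 + (6 - 5) = -7 + 1 = -6)
y(h, g) = g + g*h (y(h, g) = g*h + g = g + g*h)
J = -1207/134 (J = -9 + 3/(-407 + 5) = -9 + 3/(-402) = -9 + 3*(-1/402) = -9 - 1/134 = -1207/134 ≈ -9.0075)
y(4, Q)/J = (-6*(1 + 4))/(-1207/134) = -(-804)*5/1207 = -134/1207*(-30) = 4020/1207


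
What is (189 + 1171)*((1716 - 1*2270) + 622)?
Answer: 92480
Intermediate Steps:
(189 + 1171)*((1716 - 1*2270) + 622) = 1360*((1716 - 2270) + 622) = 1360*(-554 + 622) = 1360*68 = 92480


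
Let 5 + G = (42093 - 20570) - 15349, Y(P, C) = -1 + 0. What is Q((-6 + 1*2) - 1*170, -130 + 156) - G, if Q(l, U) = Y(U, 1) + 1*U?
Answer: -6144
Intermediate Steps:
Y(P, C) = -1
Q(l, U) = -1 + U (Q(l, U) = -1 + 1*U = -1 + U)
G = 6169 (G = -5 + ((42093 - 20570) - 15349) = -5 + (21523 - 15349) = -5 + 6174 = 6169)
Q((-6 + 1*2) - 1*170, -130 + 156) - G = (-1 + (-130 + 156)) - 1*6169 = (-1 + 26) - 6169 = 25 - 6169 = -6144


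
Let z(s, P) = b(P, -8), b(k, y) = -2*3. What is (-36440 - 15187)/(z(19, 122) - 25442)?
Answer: 51627/25448 ≈ 2.0287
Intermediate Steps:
b(k, y) = -6
z(s, P) = -6
(-36440 - 15187)/(z(19, 122) - 25442) = (-36440 - 15187)/(-6 - 25442) = -51627/(-25448) = -51627*(-1/25448) = 51627/25448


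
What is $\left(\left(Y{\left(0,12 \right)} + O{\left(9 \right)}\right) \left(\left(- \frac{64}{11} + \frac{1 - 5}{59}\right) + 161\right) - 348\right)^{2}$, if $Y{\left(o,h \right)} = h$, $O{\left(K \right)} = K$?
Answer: $\frac{3565287910809}{421201} \approx 8.4646 \cdot 10^{6}$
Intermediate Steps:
$\left(\left(Y{\left(0,12 \right)} + O{\left(9 \right)}\right) \left(\left(- \frac{64}{11} + \frac{1 - 5}{59}\right) + 161\right) - 348\right)^{2} = \left(\left(12 + 9\right) \left(\left(- \frac{64}{11} + \frac{1 - 5}{59}\right) + 161\right) - 348\right)^{2} = \left(21 \left(\left(\left(-64\right) \frac{1}{11} + \left(1 - 5\right) \frac{1}{59}\right) + 161\right) - 348\right)^{2} = \left(21 \left(\left(- \frac{64}{11} - \frac{4}{59}\right) + 161\right) - 348\right)^{2} = \left(21 \left(- \frac{3820}{649} + 161\right) - 348\right)^{2} = \left(21 \cdot \frac{100669}{649} - 348\right)^{2} = \left(\frac{2114049}{649} - 348\right)^{2} = \left(\frac{1888197}{649}\right)^{2} = \frac{3565287910809}{421201}$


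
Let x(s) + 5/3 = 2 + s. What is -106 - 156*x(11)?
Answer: -1874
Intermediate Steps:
x(s) = ⅓ + s (x(s) = -5/3 + (2 + s) = ⅓ + s)
-106 - 156*x(11) = -106 - 156*(⅓ + 11) = -106 - 156*34/3 = -106 - 1768 = -1874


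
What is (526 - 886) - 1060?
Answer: -1420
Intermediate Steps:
(526 - 886) - 1060 = -360 - 1060 = -1420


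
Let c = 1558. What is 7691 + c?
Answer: 9249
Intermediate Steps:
7691 + c = 7691 + 1558 = 9249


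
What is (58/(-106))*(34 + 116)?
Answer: -4350/53 ≈ -82.075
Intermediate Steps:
(58/(-106))*(34 + 116) = (58*(-1/106))*150 = -29/53*150 = -4350/53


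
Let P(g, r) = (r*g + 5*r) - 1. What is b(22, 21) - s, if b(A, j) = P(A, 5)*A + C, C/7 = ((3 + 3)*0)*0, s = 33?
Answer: 2915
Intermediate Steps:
P(g, r) = -1 + 5*r + g*r (P(g, r) = (g*r + 5*r) - 1 = (5*r + g*r) - 1 = -1 + 5*r + g*r)
C = 0 (C = 7*(((3 + 3)*0)*0) = 7*((6*0)*0) = 7*(0*0) = 7*0 = 0)
b(A, j) = A*(24 + 5*A) (b(A, j) = (-1 + 5*5 + A*5)*A + 0 = (-1 + 25 + 5*A)*A + 0 = (24 + 5*A)*A + 0 = A*(24 + 5*A) + 0 = A*(24 + 5*A))
b(22, 21) - s = 22*(24 + 5*22) - 1*33 = 22*(24 + 110) - 33 = 22*134 - 33 = 2948 - 33 = 2915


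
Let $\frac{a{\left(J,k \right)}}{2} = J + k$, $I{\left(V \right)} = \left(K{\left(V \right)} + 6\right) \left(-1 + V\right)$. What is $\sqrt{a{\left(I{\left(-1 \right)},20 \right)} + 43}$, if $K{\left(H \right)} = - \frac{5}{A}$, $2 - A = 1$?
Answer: $\sqrt{79} \approx 8.8882$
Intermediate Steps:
$A = 1$ ($A = 2 - 1 = 1$)
$K{\left(H \right)} = -5$ ($K{\left(H \right)} = - \frac{5}{1} = \left(-5\right) 1 = -5$)
$I{\left(V \right)} = -1 + V$ ($I{\left(V \right)} = \left(-5 + 6\right) \left(-1 + V\right) = 1 \left(-1 + V\right) = -1 + V$)
$a{\left(J,k \right)} = 2 J + 2 k$ ($a{\left(J,k \right)} = 2 \left(J + k\right) = 2 J + 2 k$)
$\sqrt{a{\left(I{\left(-1 \right)},20 \right)} + 43} = \sqrt{\left(2 \left(-1 - 1\right) + 2 \cdot 20\right) + 43} = \sqrt{\left(2 \left(-2\right) + 40\right) + 43} = \sqrt{\left(-4 + 40\right) + 43} = \sqrt{36 + 43} = \sqrt{79}$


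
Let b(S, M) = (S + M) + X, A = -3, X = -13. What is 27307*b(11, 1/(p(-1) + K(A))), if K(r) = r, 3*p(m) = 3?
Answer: -136535/2 ≈ -68268.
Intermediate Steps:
p(m) = 1 (p(m) = (⅓)*3 = 1)
b(S, M) = -13 + M + S (b(S, M) = (S + M) - 13 = (M + S) - 13 = -13 + M + S)
27307*b(11, 1/(p(-1) + K(A))) = 27307*(-13 + 1/(1 - 3) + 11) = 27307*(-13 + 1/(-2) + 11) = 27307*(-13 - ½ + 11) = 27307*(-5/2) = -136535/2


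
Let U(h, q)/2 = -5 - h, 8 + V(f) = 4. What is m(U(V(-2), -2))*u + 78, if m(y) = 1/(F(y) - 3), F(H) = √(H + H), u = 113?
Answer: 675/13 - 226*I/13 ≈ 51.923 - 17.385*I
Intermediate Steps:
V(f) = -4 (V(f) = -8 + 4 = -4)
F(H) = √2*√H (F(H) = √(2*H) = √2*√H)
U(h, q) = -10 - 2*h (U(h, q) = 2*(-5 - h) = -10 - 2*h)
m(y) = 1/(-3 + √2*√y) (m(y) = 1/(√2*√y - 3) = 1/(-3 + √2*√y))
m(U(V(-2), -2))*u + 78 = 113/(-3 + √2*√(-10 - 2*(-4))) + 78 = 113/(-3 + √2*√(-10 + 8)) + 78 = 113/(-3 + √2*√(-2)) + 78 = 113/(-3 + √2*(I*√2)) + 78 = 113/(-3 + 2*I) + 78 = ((-3 - 2*I)/13)*113 + 78 = 113*(-3 - 2*I)/13 + 78 = 78 + 113*(-3 - 2*I)/13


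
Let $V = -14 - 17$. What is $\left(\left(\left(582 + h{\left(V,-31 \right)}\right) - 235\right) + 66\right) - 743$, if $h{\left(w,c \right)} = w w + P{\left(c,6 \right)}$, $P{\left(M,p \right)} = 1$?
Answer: $632$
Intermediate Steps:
$V = -31$ ($V = -14 - 17 = -31$)
$h{\left(w,c \right)} = 1 + w^{2}$ ($h{\left(w,c \right)} = w w + 1 = w^{2} + 1 = 1 + w^{2}$)
$\left(\left(\left(582 + h{\left(V,-31 \right)}\right) - 235\right) + 66\right) - 743 = \left(\left(\left(582 + \left(1 + \left(-31\right)^{2}\right)\right) - 235\right) + 66\right) - 743 = \left(\left(\left(582 + \left(1 + 961\right)\right) - 235\right) + 66\right) - 743 = \left(\left(\left(582 + 962\right) - 235\right) + 66\right) - 743 = \left(\left(1544 - 235\right) + 66\right) - 743 = \left(1309 + 66\right) - 743 = 1375 - 743 = 632$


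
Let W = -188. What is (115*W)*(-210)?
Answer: 4540200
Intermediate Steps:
(115*W)*(-210) = (115*(-188))*(-210) = -21620*(-210) = 4540200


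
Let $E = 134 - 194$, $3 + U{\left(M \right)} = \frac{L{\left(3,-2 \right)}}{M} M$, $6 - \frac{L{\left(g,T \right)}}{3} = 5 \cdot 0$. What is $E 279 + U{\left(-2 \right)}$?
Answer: $-16725$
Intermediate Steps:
$L{\left(g,T \right)} = 18$ ($L{\left(g,T \right)} = 18 - 3 \cdot 5 \cdot 0 = 18 - 0 = 18 + 0 = 18$)
$U{\left(M \right)} = 15$ ($U{\left(M \right)} = -3 + \frac{18}{M} M = -3 + 18 = 15$)
$E = -60$
$E 279 + U{\left(-2 \right)} = \left(-60\right) 279 + 15 = -16740 + 15 = -16725$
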